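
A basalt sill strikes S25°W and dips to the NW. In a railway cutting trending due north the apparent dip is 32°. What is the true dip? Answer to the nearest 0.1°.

55.9°

β = acute angle between strike S25°W and section due north = 25°.
tan δ = tan α / sin β = tan 32° / sin 25° = 0.6249 / 0.4226 = 1.4786
δ = arctan(1.4786) = 55.93°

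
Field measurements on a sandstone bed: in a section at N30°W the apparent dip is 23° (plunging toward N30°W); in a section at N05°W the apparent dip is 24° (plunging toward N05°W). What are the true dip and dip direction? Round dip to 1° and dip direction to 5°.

true dip 24°, dip direction 350°

The two traces are lines in the plane: v₁ = (sin 330°·cos 23°, cos 330°·cos 23°, −sin 23°), v₂ = (sin 355°·cos 24°, cos 355°·cos 24°, −sin 24°).
The plane normal is n = v₁ × v₂ ∝ (-0.031, 0.156, 0.355).
tan δ = √(n_x²+n_y²)/n_z = 0.159/0.355, so δ = 24.1°.
Dip direction = atan2(-0.031, 0.156) = 349° (azimuth of n's horizontal projection).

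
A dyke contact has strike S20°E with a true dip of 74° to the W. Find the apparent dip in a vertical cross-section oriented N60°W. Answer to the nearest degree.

66°

Angle between strike (S20°E) and section (N60°W): β = 40°.
tan α = tan 74° × sin 40° = 3.4874 × 0.6428 = 2.2417
apparent dip = arctan 2.2417 = 65.96°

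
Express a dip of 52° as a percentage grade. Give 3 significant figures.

grade % = 100 × tan 52° = 100 × 1.2799

128%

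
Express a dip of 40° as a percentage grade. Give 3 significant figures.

83.9%

grade % = 100 × tan 40° = 100 × 0.8391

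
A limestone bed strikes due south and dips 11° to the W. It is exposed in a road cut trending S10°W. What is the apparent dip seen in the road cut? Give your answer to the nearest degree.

2°

Angle between strike (due south) and section (S10°W): β = 10°.
tan(apparent dip) = tan 11° · sin 10° = 0.0338
apparent dip = arctan 0.0338 = 1.93°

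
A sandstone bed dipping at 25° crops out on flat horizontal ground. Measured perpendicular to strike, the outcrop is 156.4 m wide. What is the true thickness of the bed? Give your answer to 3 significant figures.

66.1 m

True thickness t = w · sin(dip) = 156.4 × sin 25°
t = 156.4 × 0.4226 = 66.097 m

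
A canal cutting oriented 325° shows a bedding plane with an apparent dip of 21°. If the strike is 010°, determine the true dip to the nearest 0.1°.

The section is 45° from the strike.
tan δ = tan α / sin β = tan 21° / sin 45° = 0.3839 / 0.7071 = 0.5429
true dip = arctan 0.5429 = 28.50°

28.5°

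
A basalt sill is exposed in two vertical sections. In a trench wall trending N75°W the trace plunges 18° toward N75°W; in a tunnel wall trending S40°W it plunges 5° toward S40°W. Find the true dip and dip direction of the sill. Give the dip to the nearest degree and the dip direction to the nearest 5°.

true dip 18°, dip direction 295°

Represent each trace as a vector plunging at its apparent dip toward its trend (east-north-up frame): v₁ = (-0.919, 0.246, -0.309), v₂ = (-0.640, -0.763, -0.087).
Cross product v₁ × v₂ gives the pole to the plane: n ∝ (-0.257, 0.118, 0.859).
True dip = arccos(n_z / |n|) = arccos(0.9498) = 18.2°.
The horizontal component of n points toward azimuth atan2(n_x, n_y) = 295°, the dip direction.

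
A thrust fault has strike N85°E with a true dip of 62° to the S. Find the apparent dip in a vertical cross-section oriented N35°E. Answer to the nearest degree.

55°

The strike is N85°E and the section trends N35°E; the acute angle between them is β = 50°.
tan(apparent dip) = tan 62° · sin 50° = 1.4407
apparent dip = arctan 1.4407 = 55.24°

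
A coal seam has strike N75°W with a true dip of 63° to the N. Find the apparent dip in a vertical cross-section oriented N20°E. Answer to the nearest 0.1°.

The section lies 85° from the strike.
tan α = tan 63° × sin 85° = 1.9626 × 0.9962 = 1.9551
apparent dip = arctan 1.9551 = 62.91°

62.9°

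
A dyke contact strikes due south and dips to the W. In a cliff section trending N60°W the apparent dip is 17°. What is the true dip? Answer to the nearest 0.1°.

19.4°

β = acute angle between strike due south and section N60°W = 60°.
tan δ = tan α / sin β = tan 17° / sin 60° = 0.3057 / 0.8660 = 0.3530
true dip = arctan 0.3530 = 19.44°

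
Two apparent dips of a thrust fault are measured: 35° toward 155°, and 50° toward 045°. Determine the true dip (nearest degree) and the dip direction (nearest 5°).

Each apparent-dip line lies in the plane. As unit vectors (x east, y north, z up), v₁ plunges 35°→155° and v₂ plunges 50°→045°.
The plane normal is n = v₁ × v₂ ∝ (0.829, 0.004, 0.495).
Dip δ = arctan(|n_h|/n_z) = arctan(0.829/0.495) = 59.2°.
The horizontal component of n points toward azimuth atan2(n_x, n_y) = 90°, the dip direction.

true dip 59°, dip direction 090°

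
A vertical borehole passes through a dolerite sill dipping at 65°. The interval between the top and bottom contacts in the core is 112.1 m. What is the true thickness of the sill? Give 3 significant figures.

47.4 m

True thickness t = h · cos(dip) = 112.1 × cos 65°
t = 112.1 × 0.4226 = 47.376 m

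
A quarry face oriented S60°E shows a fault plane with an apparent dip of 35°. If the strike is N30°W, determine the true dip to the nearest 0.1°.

β = acute angle between strike N30°W and section S60°E = 30°.
tan(true dip) = tan 35° / sin 30° = 1.4004
δ = arctan(1.4004) = 54.47°

54.5°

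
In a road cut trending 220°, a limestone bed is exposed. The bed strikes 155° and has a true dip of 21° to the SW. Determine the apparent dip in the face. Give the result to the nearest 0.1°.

19.2°

The strike is 155° and the section trends 220°; the acute angle between them is β = 65°.
tan(apparent dip) = tan 21° · sin 65° = 0.3479
α = arctan(0.3479) = 19.18°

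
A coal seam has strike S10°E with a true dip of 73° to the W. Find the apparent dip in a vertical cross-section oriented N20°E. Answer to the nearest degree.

The section lies 30° from the strike.
tan α = tan 73° × sin 30° = 3.2709 × 0.5000 = 1.6354
α = arctan(1.6354) = 58.56°

59°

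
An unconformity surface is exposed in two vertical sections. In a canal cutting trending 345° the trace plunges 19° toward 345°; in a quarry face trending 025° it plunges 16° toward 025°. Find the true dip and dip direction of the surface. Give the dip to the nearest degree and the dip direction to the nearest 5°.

true dip 19°, dip direction 350°

Represent each trace as a vector plunging at its apparent dip toward its trend (east-north-up frame): v₁ = (-0.245, 0.913, -0.326), v₂ = (0.406, 0.871, -0.276).
The plane normal is n = v₁ × v₂ ∝ (-0.032, 0.200, 0.584).
True dip = arccos(n_z / |n|) = arccos(0.9450) = 19.1°.
The horizontal component of n points toward azimuth atan2(n_x, n_y) = 351°, the dip direction.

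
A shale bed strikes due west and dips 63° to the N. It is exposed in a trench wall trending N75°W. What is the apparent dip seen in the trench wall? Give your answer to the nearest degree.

The section lies 15° from the strike.
tan α = tan 63° × sin 15° = 1.9626 × 0.2588 = 0.5080
α = arctan(0.5080) = 26.93°

27°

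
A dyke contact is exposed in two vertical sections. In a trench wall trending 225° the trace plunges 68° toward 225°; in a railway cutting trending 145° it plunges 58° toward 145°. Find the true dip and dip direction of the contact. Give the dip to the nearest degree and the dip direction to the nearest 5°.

The two traces are lines in the plane: v₁ = (sin 225°·cos 68°, cos 225°·cos 68°, −sin 68°), v₂ = (sin 145°·cos 58°, cos 145°·cos 58°, −sin 58°).
The plane normal is n = v₁ × v₂ ∝ (-0.178, -0.506, 0.195).
Dip δ = arctan(|n_h|/n_z) = arctan(0.537/0.195) = 70.0°.
Dip direction = atan2(-0.178, -0.506) = 199° (azimuth of n's horizontal projection).

true dip 70°, dip direction 200°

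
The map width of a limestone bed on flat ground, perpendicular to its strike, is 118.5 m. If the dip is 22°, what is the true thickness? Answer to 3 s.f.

True thickness t = w · sin(dip) = 118.5 × sin 22°
t = 118.5 × 0.3746 = 44.391 m

44.4 m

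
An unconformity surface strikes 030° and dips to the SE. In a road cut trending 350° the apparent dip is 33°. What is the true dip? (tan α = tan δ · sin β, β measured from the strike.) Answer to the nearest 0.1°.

45.3°

The section is 40° from the strike.
tan(true dip) = tan 33° / sin 40° = 1.0103
true dip = arctan 1.0103 = 45.29°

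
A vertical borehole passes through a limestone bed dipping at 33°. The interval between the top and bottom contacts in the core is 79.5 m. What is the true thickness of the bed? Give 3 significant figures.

True thickness t = h · cos(dip) = 79.5 × cos 33°
t = 79.5 × 0.8387 = 66.674 m

66.7 m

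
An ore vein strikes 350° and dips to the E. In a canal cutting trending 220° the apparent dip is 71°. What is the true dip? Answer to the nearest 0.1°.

75.2°

The section is 50° from the strike.
tan(true dip) = tan 71° / sin 50° = 3.7912
δ = arctan(3.7912) = 75.22°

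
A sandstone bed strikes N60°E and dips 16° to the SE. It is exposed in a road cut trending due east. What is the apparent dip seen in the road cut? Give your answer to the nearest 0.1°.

8.2°

The section lies 30° from the strike.
tan(apparent dip) = tan 16° · sin 30° = 0.1434
α = arctan(0.1434) = 8.16°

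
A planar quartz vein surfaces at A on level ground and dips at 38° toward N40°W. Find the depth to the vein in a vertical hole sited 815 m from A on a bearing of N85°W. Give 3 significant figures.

450 m

The hole lies 45° from the dip direction, so the down-dip offset is 815 × cos 45° = 576.29 m.
Depth = down-dip offset × tan(dip) = 576.29 × tan 38° = 576.29 × 0.7813
Depth = 450.25 m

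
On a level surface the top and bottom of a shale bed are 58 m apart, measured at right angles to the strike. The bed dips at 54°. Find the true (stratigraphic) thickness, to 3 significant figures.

46.9 m

True thickness t = w · sin(dip) = 58 × sin 54°
t = 58 × 0.8090 = 46.923 m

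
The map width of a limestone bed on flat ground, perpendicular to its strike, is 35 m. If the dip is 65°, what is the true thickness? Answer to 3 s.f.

31.7 m

True thickness t = w · sin(dip) = 35 × sin 65°
t = 35 × 0.9063 = 31.721 m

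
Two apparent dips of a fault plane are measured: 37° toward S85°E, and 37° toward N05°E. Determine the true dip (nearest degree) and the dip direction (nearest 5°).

Represent each trace as a vector plunging at its apparent dip toward its trend (east-north-up frame): v₁ = (0.796, -0.070, -0.602), v₂ = (0.070, 0.796, -0.602).
Cross product v₁ × v₂ gives the pole to the plane: n ∝ (0.521, 0.437, 0.638).
tan δ = √(n_x²+n_y²)/n_z = 0.680/0.638, so δ = 46.8°.
Dip direction = atan2(0.521, 0.437) = 50° (azimuth of n's horizontal projection).

true dip 47°, dip direction 050°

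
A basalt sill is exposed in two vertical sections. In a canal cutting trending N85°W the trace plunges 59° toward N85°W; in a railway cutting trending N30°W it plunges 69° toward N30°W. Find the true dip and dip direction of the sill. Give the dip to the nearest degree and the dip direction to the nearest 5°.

true dip 69°, dip direction 325°

The two traces are lines in the plane: v₁ = (sin 275°·cos 59°, cos 275°·cos 59°, −sin 59°), v₂ = (sin 330°·cos 69°, cos 330°·cos 69°, −sin 69°).
The plane normal is n = v₁ × v₂ ∝ (-0.224, 0.325, 0.151).
tan δ = √(n_x²+n_y²)/n_z = 0.395/0.151, so δ = 69.1°.
The horizontal component of n points toward azimuth atan2(n_x, n_y) = 325°, the dip direction.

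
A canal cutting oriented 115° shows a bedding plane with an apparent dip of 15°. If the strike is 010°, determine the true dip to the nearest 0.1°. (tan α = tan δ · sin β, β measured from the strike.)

β = acute angle between strike 010° and section 115° = 75°.
tan(true dip) = tan 15° / sin 75° = 0.2774
true dip = arctan 0.2774 = 15.50°

15.5°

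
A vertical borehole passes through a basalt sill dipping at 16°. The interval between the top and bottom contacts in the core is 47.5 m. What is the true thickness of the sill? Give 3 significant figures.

True thickness t = h · cos(dip) = 47.5 × cos 16°
t = 47.5 × 0.9613 = 45.660 m

45.7 m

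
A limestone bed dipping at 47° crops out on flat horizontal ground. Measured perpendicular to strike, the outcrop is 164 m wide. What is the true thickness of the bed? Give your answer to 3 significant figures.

120 m

True thickness t = w · sin(dip) = 164 × sin 47°
t = 164 × 0.7314 = 119.942 m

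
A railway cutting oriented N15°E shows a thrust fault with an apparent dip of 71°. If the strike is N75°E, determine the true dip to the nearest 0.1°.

The section is 60° from the strike.
tan(true dip) = tan 71° / sin 60° = 3.3535
δ = arctan(3.3535) = 73.40°

73.4°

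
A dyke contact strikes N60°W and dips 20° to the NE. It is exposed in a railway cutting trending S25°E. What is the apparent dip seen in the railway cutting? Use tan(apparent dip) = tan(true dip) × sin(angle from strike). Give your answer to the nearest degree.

12°

The strike is N60°W and the section trends S25°E; the acute angle between them is β = 35°.
tan α = tan 20° × sin 35° = 0.3640 × 0.5736 = 0.2088
α = arctan(0.2088) = 11.79°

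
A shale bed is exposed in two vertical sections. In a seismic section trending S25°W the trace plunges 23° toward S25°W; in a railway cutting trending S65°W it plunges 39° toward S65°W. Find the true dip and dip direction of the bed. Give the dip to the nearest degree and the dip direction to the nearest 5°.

true dip 41°, dip direction 265°

Each apparent-dip line lies in the plane. As unit vectors (x east, y north, z up), v₁ plunges 23°→S25°W and v₂ plunges 39°→S65°W.
Cross product v₁ × v₂ gives the pole to the plane: n ∝ (-0.397, -0.030, 0.460).
tan δ = √(n_x²+n_y²)/n_z = 0.398/0.460, so δ = 40.9°.
Dip direction = atan2(-0.397, -0.030) = 266° (azimuth of n's horizontal projection).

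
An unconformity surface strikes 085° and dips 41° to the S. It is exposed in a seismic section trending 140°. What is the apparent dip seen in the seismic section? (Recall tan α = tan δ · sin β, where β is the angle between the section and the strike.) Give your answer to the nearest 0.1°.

Angle between strike (085°) and section (140°): β = 55°.
tan(apparent dip) = tan 41° · sin 55° = 0.7121
apparent dip = arctan 0.7121 = 35.45°

35.5°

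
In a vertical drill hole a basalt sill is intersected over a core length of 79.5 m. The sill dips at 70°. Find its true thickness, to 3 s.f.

True thickness t = h · cos(dip) = 79.5 × cos 70°
t = 79.5 × 0.3420 = 27.191 m

27.2 m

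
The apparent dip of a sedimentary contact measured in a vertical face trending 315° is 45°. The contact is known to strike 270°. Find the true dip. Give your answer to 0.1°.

54.7°

β = acute angle between strike 270° and section 315° = 45°.
tan δ = tan α / sin β = tan 45° / sin 45° = 1.0000 / 0.7071 = 1.4142
true dip = arctan 1.4142 = 54.74°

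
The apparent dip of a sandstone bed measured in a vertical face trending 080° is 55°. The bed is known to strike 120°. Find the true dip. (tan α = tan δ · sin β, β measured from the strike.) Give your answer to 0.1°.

β = acute angle between strike 120° and section 080° = 40°.
tan(true dip) = tan 55° / sin 40° = 2.2218
δ = arctan(2.2218) = 65.77°

65.8°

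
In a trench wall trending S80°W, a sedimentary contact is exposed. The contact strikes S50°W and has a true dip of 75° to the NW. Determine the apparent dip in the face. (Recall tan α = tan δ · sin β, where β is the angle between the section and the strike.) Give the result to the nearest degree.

62°

Angle between strike (S50°W) and section (S80°W): β = 30°.
tan α = tan 75° × sin 30° = 3.7321 × 0.5000 = 1.8660
α = arctan(1.8660) = 61.81°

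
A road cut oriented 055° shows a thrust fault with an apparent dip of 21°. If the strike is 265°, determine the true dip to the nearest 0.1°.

β = acute angle between strike 265° and section 055° = 30°.
tan δ = tan α / sin β = tan 21° / sin 30° = 0.3839 / 0.5000 = 0.7677
true dip = arctan 0.7677 = 37.51°

37.5°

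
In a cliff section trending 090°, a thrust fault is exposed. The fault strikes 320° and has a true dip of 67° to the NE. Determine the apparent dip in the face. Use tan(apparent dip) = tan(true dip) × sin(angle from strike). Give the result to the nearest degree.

61°

The section lies 50° from the strike.
tan α = tan 67° × sin 50° = 2.3559 × 0.7660 = 1.8047
α = arctan(1.8047) = 61.01°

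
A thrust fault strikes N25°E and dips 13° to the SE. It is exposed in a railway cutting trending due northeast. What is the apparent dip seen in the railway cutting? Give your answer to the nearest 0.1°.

The section lies 20° from the strike.
tan(apparent dip) = tan 13° · sin 20° = 0.0790
apparent dip = arctan 0.0790 = 4.51°

4.5°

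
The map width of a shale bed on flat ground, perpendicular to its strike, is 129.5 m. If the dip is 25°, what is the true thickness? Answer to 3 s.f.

True thickness t = w · sin(dip) = 129.5 × sin 25°
t = 129.5 × 0.4226 = 54.729 m

54.7 m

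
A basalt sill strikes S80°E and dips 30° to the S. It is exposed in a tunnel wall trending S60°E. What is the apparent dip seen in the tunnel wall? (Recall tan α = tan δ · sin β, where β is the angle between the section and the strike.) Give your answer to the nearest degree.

11°

Angle between strike (S80°E) and section (S60°E): β = 20°.
tan α = tan 30° × sin 20° = 0.5774 × 0.3420 = 0.1975
α = arctan(0.1975) = 11.17°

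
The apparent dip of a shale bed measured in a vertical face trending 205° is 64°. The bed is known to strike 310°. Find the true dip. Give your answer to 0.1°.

64.8°

β = acute angle between strike 310° and section 205° = 75°.
tan δ = tan α / sin β = tan 64° / sin 75° = 2.0503 / 0.9659 = 2.1226
true dip = arctan 2.1226 = 64.77°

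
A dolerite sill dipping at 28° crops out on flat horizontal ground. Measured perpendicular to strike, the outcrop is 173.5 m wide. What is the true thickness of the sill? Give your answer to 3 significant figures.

True thickness t = w · sin(dip) = 173.5 × sin 28°
t = 173.5 × 0.4695 = 81.453 m

81.5 m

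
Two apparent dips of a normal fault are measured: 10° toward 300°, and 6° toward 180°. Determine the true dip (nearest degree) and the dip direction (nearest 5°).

Represent each trace as a vector plunging at its apparent dip toward its trend (east-north-up frame): v₁ = (-0.853, 0.492, -0.174), v₂ = (0.000, -0.995, -0.105).
n = v₁ × v₂ = (-0.224, -0.089, 0.848) (taken with n_z > 0).
Dip δ = arctan(|n_h|/n_z) = arctan(0.241/0.848) = 15.9°.
The horizontal component of n points toward azimuth atan2(n_x, n_y) = 248°, the dip direction.

true dip 16°, dip direction 250°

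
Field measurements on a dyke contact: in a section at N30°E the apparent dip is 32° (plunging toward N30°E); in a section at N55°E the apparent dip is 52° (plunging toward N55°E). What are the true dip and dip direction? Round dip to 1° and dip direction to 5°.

Represent each trace as a vector plunging at its apparent dip toward its trend (east-north-up frame): v₁ = (0.424, 0.734, -0.530), v₂ = (0.504, 0.353, -0.788).
Cross product v₁ × v₂ gives the pole to the plane: n ∝ (0.392, -0.067, 0.221).
Dip δ = arctan(|n_h|/n_z) = arctan(0.397/0.221) = 61.0°.
Dip direction = azimuth of (n_x, n_y) = atan2(0.392, -0.067) = 100°.

true dip 61°, dip direction 100°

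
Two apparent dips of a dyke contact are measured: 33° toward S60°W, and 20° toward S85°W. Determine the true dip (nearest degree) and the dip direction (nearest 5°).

Each apparent-dip line lies in the plane. As unit vectors (x east, y north, z up), v₁ plunges 33°→S60°W and v₂ plunges 20°→S85°W.
The plane normal is n = v₁ × v₂ ∝ (-0.099, -0.261, 0.333).
True dip = arccos(n_z / |n|) = arccos(0.7660) = 40.0°.
Dip direction = azimuth of (n_x, n_y) = atan2(-0.099, -0.261) = 201°.

true dip 40°, dip direction 200°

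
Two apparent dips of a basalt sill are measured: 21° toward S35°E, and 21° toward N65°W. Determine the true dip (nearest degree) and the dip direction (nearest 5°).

true dip 56°, dip direction 220°

The two traces are lines in the plane: v₁ = (sin 145°·cos 21°, cos 145°·cos 21°, −sin 21°), v₂ = (sin 295°·cos 21°, cos 295°·cos 21°, −sin 21°).
n = v₁ × v₂ = (-0.415, -0.495, 0.436) (taken with n_z > 0).
tan δ = √(n_x²+n_y²)/n_z = 0.646/0.436, so δ = 56.0°.
Dip direction = azimuth of (n_x, n_y) = atan2(-0.415, -0.495) = 220°.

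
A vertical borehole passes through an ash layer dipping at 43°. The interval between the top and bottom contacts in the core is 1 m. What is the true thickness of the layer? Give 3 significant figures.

0.731 m

True thickness t = h · cos(dip) = 1 × cos 43°
t = 1 × 0.7314 = 0.731 m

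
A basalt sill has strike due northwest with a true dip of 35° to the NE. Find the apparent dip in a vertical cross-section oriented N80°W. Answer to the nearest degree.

22°

The strike is due northwest and the section trends N80°W; the acute angle between them is β = 35°.
tan(apparent dip) = tan 35° · sin 35° = 0.4016
apparent dip = arctan 0.4016 = 21.88°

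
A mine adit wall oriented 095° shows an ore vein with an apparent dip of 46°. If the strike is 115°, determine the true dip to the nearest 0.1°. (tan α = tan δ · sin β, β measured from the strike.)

71.7°

The section is 20° from the strike.
tan(true dip) = tan 46° / sin 20° = 3.0277
true dip = arctan 3.0277 = 71.72°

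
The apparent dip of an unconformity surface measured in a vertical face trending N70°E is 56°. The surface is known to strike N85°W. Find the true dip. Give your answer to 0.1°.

74.1°

The section is 25° from the strike.
tan δ = tan α / sin β = tan 56° / sin 25° = 1.4826 / 0.4226 = 3.5080
true dip = arctan 3.5080 = 74.09°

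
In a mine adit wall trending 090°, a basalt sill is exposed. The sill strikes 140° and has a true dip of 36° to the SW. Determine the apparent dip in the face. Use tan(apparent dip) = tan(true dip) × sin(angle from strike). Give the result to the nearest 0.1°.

29.1°

The section lies 50° from the strike.
tan(apparent dip) = tan 36° · sin 50° = 0.5566
α = arctan(0.5566) = 29.10°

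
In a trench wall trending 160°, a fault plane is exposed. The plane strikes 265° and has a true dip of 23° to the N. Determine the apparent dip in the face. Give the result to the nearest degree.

22°

The strike is 265° and the section trends 160°; the acute angle between them is β = 75°.
tan(apparent dip) = tan 23° · sin 75° = 0.4100
apparent dip = arctan 0.4100 = 22.29°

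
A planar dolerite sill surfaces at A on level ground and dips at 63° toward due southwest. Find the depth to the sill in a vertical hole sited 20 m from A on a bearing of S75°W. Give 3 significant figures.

The hole lies 30° from the dip direction, so the down-dip offset is 20 × cos 30° = 17.32 m.
Depth = down-dip offset × tan(dip) = 17.32 × tan 63° = 17.32 × 1.9626
Depth = 33.99 m

34.0 m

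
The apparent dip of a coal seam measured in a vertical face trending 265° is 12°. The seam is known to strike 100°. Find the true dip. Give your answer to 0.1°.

β = acute angle between strike 100° and section 265° = 15°.
tan δ = tan α / sin β = tan 12° / sin 15° = 0.2126 / 0.2588 = 0.8213
δ = arctan(0.8213) = 39.39°

39.4°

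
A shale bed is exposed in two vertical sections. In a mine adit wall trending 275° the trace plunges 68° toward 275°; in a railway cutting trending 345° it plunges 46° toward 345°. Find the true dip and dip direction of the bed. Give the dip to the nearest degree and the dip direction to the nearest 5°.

true dip 68°, dip direction 280°

Represent each trace as a vector plunging at its apparent dip toward its trend (east-north-up frame): v₁ = (-0.373, 0.033, -0.927), v₂ = (-0.180, 0.671, -0.719).
Cross product v₁ × v₂ gives the pole to the plane: n ∝ (-0.599, 0.102, 0.245).
Dip δ = arctan(|n_h|/n_z) = arctan(0.607/0.245) = 68.1°.
The horizontal component of n points toward azimuth atan2(n_x, n_y) = 280°, the dip direction.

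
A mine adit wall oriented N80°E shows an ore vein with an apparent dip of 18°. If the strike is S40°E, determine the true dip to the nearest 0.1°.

20.6°

β = acute angle between strike S40°E and section N80°E = 60°.
tan(true dip) = tan 18° / sin 60° = 0.3752
true dip = arctan 0.3752 = 20.57°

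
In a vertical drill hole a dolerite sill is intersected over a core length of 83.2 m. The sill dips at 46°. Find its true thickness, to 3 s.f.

True thickness t = h · cos(dip) = 83.2 × cos 46°
t = 83.2 × 0.6947 = 57.796 m

57.8 m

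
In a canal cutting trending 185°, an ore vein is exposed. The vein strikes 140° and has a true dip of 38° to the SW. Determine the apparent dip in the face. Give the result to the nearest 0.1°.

Angle between strike (140°) and section (185°): β = 45°.
tan(apparent dip) = tan 38° · sin 45° = 0.5525
α = arctan(0.5525) = 28.92°

28.9°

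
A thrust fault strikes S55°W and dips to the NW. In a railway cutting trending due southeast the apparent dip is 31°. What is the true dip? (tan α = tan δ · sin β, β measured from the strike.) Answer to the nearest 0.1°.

31.4°

β = acute angle between strike S55°W and section due southeast = 80°.
tan(true dip) = tan 31° / sin 80° = 0.6101
true dip = arctan 0.6101 = 31.39°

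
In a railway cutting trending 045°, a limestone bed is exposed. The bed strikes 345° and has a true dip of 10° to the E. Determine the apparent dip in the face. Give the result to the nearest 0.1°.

8.7°

The strike is 345° and the section trends 045°; the acute angle between them is β = 60°.
tan(apparent dip) = tan 10° · sin 60° = 0.1527
apparent dip = arctan 0.1527 = 8.68°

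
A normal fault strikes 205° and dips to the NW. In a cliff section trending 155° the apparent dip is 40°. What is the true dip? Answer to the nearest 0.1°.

β = acute angle between strike 205° and section 155° = 50°.
tan δ = tan α / sin β = tan 40° / sin 50° = 0.8391 / 0.7660 = 1.0954
true dip = arctan 1.0954 = 47.61°

47.6°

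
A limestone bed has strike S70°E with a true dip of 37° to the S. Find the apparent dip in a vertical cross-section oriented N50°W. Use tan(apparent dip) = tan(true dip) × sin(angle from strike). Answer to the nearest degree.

The strike is S70°E and the section trends N50°W; the acute angle between them is β = 20°.
tan α = tan 37° × sin 20° = 0.7536 × 0.3420 = 0.2577
apparent dip = arctan 0.2577 = 14.45°

14°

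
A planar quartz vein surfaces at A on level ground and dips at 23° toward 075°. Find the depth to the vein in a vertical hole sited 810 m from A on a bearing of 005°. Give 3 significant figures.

The hole lies 70° from the dip direction, so the down-dip offset is 810 × cos 70° = 277.04 m.
Depth = down-dip offset × tan(dip) = 277.04 × tan 23° = 277.04 × 0.4245
Depth = 117.59 m

118 m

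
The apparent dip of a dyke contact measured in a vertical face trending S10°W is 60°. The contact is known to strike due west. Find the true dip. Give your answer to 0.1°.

β = acute angle between strike due west and section S10°W = 80°.
tan(true dip) = tan 60° / sin 80° = 1.7588
δ = arctan(1.7588) = 60.38°

60.4°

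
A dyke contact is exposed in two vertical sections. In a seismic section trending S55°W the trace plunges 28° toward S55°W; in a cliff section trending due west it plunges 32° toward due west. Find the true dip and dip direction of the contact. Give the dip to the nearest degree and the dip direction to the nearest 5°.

Each apparent-dip line lies in the plane. As unit vectors (x east, y north, z up), v₁ plunges 28°→S55°W and v₂ plunges 32°→due west.
The plane normal is n = v₁ × v₂ ∝ (-0.268, -0.015, 0.429).
tan δ = √(n_x²+n_y²)/n_z = 0.269/0.429, so δ = 32.0°.
Dip direction = azimuth of (n_x, n_y) = atan2(-0.268, -0.015) = 267°.

true dip 32°, dip direction 265°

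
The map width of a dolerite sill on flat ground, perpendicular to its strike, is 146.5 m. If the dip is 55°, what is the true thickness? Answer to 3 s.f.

True thickness t = w · sin(dip) = 146.5 × sin 55°
t = 146.5 × 0.8192 = 120.006 m

120 m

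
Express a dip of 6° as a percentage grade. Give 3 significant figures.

10.5%

grade % = 100 × tan 6° = 100 × 0.1051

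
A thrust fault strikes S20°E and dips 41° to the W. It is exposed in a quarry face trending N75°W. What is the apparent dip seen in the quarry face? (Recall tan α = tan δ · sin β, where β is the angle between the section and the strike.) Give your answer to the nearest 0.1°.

35.5°

The strike is S20°E and the section trends N75°W; the acute angle between them is β = 55°.
tan α = tan 41° × sin 55° = 0.8693 × 0.8192 = 0.7121
apparent dip = arctan 0.7121 = 35.45°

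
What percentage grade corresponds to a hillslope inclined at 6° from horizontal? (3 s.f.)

grade % = 100 × tan 6° = 100 × 0.1051

10.5%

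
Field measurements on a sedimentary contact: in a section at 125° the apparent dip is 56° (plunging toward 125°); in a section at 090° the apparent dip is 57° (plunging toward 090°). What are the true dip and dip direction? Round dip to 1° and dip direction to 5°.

true dip 58°, dip direction 105°

The two traces are lines in the plane: v₁ = (sin 125°·cos 56°, cos 125°·cos 56°, −sin 56°), v₂ = (sin 90°·cos 57°, cos 90°·cos 57°, −sin 57°).
n = v₁ × v₂ = (0.269, -0.067, 0.175) (taken with n_z > 0).
tan δ = √(n_x²+n_y²)/n_z = 0.277/0.175, so δ = 57.8°.
Dip direction = azimuth of (n_x, n_y) = atan2(0.269, -0.067) = 104°.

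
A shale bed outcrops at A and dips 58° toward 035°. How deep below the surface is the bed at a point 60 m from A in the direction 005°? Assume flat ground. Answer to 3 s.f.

The hole lies 30° from the dip direction, so the down-dip offset is 60 × cos 30° = 51.96 m.
Depth = down-dip offset × tan(dip) = 51.96 × tan 58° = 51.96 × 1.6003
Depth = 83.16 m

83.2 m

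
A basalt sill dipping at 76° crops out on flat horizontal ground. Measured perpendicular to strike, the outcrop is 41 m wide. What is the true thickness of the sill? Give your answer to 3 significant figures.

True thickness t = w · sin(dip) = 41 × sin 76°
t = 41 × 0.9703 = 39.782 m

39.8 m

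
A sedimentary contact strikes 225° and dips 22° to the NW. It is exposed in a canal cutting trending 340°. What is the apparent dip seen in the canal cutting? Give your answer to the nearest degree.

Angle between strike (225°) and section (340°): β = 65°.
tan(apparent dip) = tan 22° · sin 65° = 0.3662
apparent dip = arctan 0.3662 = 20.11°

20°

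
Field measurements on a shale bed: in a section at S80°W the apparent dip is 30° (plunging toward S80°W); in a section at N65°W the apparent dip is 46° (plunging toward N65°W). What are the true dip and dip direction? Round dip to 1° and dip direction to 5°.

true dip 49°, dip direction 320°

Each apparent-dip line lies in the plane. As unit vectors (x east, y north, z up), v₁ plunges 30°→S80°W and v₂ plunges 46°→N65°W.
The plane normal is n = v₁ × v₂ ∝ (-0.255, 0.299, 0.345).
True dip = arccos(n_z / |n|) = arccos(0.6600) = 48.7°.
Dip direction = atan2(-0.255, 0.299) = 320° (azimuth of n's horizontal projection).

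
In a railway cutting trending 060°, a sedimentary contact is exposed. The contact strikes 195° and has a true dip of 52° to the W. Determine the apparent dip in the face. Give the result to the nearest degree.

The strike is 195° and the section trends 060°; the acute angle between them is β = 45°.
tan(apparent dip) = tan 52° · sin 45° = 0.9051
apparent dip = arctan 0.9051 = 42.15°

42°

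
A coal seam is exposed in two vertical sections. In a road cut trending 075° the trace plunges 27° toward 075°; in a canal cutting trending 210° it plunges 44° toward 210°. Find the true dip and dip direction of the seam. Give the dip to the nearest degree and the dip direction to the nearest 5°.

Represent each trace as a vector plunging at its apparent dip toward its trend (east-north-up frame): v₁ = (0.861, 0.231, -0.454), v₂ = (-0.360, -0.623, -0.695).
Cross product v₁ × v₂ gives the pole to the plane: n ∝ (0.443, -0.761, 0.453).
True dip = arccos(n_z / |n|) = arccos(0.4576) = 62.8°.
Dip direction = azimuth of (n_x, n_y) = atan2(0.443, -0.761) = 150°.

true dip 63°, dip direction 150°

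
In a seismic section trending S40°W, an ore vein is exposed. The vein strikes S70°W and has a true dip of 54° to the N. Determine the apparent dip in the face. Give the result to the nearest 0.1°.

34.5°

The strike is S70°W and the section trends S40°W; the acute angle between them is β = 30°.
tan α = tan 54° × sin 30° = 1.3764 × 0.5000 = 0.6882
apparent dip = arctan 0.6882 = 34.54°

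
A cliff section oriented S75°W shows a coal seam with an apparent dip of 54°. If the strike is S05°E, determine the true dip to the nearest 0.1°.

54.4°

The section is 80° from the strike.
tan(true dip) = tan 54° / sin 80° = 1.3976
true dip = arctan 1.3976 = 54.42°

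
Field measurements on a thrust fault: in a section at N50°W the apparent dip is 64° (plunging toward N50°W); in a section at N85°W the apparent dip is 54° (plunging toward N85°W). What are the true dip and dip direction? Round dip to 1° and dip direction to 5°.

true dip 65°, dip direction 325°

The two traces are lines in the plane: v₁ = (sin 310°·cos 64°, cos 310°·cos 64°, −sin 64°), v₂ = (sin 275°·cos 54°, cos 275°·cos 54°, −sin 54°).
The plane normal is n = v₁ × v₂ ∝ (-0.182, 0.255, 0.148).
tan δ = √(n_x²+n_y²)/n_z = 0.313/0.148, so δ = 64.7°.
Dip direction = azimuth of (n_x, n_y) = atan2(-0.182, 0.255) = 324°.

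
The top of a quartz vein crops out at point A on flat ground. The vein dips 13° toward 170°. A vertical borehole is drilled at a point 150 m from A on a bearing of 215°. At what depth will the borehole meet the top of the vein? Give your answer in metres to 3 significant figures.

The hole lies 45° from the dip direction, so the down-dip offset is 150 × cos 45° = 106.07 m.
Depth = down-dip offset × tan(dip) = 106.07 × tan 13° = 106.07 × 0.2309
Depth = 24.49 m

24.5 m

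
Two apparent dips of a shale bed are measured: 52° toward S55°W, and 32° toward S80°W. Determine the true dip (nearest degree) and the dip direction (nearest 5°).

true dip 61°, dip direction 190°

The two traces are lines in the plane: v₁ = (sin 235°·cos 52°, cos 235°·cos 52°, −sin 52°), v₂ = (sin 260°·cos 32°, cos 260°·cos 32°, −sin 32°).
n = v₁ × v₂ = (-0.071, -0.391, 0.221) (taken with n_z > 0).
Dip δ = arctan(|n_h|/n_z) = arctan(0.397/0.221) = 61.0°.
Dip direction = azimuth of (n_x, n_y) = atan2(-0.071, -0.391) = 190°.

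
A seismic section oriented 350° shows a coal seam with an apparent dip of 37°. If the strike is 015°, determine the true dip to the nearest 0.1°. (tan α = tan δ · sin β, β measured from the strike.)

60.7°

β = acute angle between strike 015° and section 350° = 25°.
tan δ = tan α / sin β = tan 37° / sin 25° = 0.7536 / 0.4226 = 1.7831
δ = arctan(1.7831) = 60.71°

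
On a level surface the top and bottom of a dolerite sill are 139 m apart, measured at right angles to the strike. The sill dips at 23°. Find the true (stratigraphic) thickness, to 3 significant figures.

54.3 m

True thickness t = w · sin(dip) = 139 × sin 23°
t = 139 × 0.3907 = 54.312 m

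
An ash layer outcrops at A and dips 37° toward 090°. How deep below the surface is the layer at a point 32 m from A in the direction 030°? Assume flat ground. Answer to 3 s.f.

The hole lies 60° from the dip direction, so the down-dip offset is 32 × cos 60° = 16.00 m.
Depth = down-dip offset × tan(dip) = 16.00 × tan 37° = 16.00 × 0.7536
Depth = 12.06 m

12.1 m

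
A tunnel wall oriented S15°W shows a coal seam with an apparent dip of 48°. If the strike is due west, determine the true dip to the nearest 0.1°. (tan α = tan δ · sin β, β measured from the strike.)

The section is 75° from the strike.
tan(true dip) = tan 48° / sin 75° = 1.1498
true dip = arctan 1.1498 = 48.99°

49.0°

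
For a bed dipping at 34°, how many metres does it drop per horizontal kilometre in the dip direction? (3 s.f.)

drop per km = 1000 × tan 34° = 1000 × 0.6745

675 m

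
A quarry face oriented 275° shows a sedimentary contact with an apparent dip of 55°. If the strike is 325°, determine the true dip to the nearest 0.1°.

61.8°

β = acute angle between strike 325° and section 275° = 50°.
tan(true dip) = tan 55° / sin 50° = 1.8643
δ = arctan(1.8643) = 61.79°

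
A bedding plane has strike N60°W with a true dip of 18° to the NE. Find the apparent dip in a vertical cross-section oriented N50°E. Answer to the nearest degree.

17°

The section lies 70° from the strike.
tan(apparent dip) = tan 18° · sin 70° = 0.3053
α = arctan(0.3053) = 16.98°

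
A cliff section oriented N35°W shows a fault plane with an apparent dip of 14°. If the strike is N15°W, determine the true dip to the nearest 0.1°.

36.1°

β = acute angle between strike N15°W and section N35°W = 20°.
tan δ = tan α / sin β = tan 14° / sin 20° = 0.2493 / 0.3420 = 0.7290
true dip = arctan 0.7290 = 36.09°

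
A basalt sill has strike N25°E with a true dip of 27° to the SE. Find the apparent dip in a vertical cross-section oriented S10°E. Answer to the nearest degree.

16°

The section lies 35° from the strike.
tan(apparent dip) = tan 27° · sin 35° = 0.2923
α = arctan(0.2923) = 16.29°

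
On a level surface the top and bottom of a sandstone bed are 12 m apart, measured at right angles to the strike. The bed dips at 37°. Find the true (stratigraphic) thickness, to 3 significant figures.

True thickness t = w · sin(dip) = 12 × sin 37°
t = 12 × 0.6018 = 7.222 m

7.22 m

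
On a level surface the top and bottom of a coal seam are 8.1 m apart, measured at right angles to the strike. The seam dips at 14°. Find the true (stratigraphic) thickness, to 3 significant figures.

1.96 m

True thickness t = w · sin(dip) = 8.1 × sin 14°
t = 8.1 × 0.2419 = 1.960 m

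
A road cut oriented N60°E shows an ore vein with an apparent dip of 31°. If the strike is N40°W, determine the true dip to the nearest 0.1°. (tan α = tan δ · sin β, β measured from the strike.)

β = acute angle between strike N40°W and section N60°E = 80°.
tan(true dip) = tan 31° / sin 80° = 0.6101
true dip = arctan 0.6101 = 31.39°

31.4°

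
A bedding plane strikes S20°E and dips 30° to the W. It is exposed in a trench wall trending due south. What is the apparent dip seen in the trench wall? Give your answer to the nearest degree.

Angle between strike (S20°E) and section (due south): β = 20°.
tan α = tan 30° × sin 20° = 0.5774 × 0.3420 = 0.1975
α = arctan(0.1975) = 11.17°

11°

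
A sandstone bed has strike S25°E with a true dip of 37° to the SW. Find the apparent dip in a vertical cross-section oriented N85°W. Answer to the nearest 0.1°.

33.1°

The section lies 60° from the strike.
tan(apparent dip) = tan 37° · sin 60° = 0.6526
apparent dip = arctan 0.6526 = 33.13°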